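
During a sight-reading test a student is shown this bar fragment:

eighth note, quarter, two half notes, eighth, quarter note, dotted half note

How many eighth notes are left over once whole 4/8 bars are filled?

One bar of 4/8 = 4 eighth notes.
Each duration in eighth notes: eighth note = 1; quarter = 2; half note = 4; half note = 4; eighth = 1; quarter note = 2; dotted half note = 6.
Adding: 1 + 2 + 4 + 4 + 1 + 2 + 6 = 20.
20 ÷ 4 = 5 complete bars with 0 eighth notes remaining.

0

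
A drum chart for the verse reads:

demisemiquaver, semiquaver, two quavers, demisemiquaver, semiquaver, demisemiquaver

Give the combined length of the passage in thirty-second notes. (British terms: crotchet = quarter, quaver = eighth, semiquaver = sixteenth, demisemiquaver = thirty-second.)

Convert each value to thirty-second notes: demisemiquaver = 1; semiquaver = 2; quaver = 4; quaver = 4; demisemiquaver = 1; semiquaver = 2; demisemiquaver = 1.
Sum: 1 + 2 + 4 + 4 + 1 + 2 + 1 = 15 thirty-second notes.

15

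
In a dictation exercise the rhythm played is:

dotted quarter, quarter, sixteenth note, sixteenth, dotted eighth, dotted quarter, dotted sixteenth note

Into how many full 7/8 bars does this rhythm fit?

One bar of 7/8 = 28 thirty-second notes.
In thirty-second notes: dotted quarter = 12; quarter = 8; sixteenth note = 2; sixteenth = 2; dotted eighth = 6; dotted quarter = 12; dotted sixteenth note = 3.
Total: 12 + 8 + 2 + 2 + 6 + 12 + 3 = 45.
45 ÷ 28 = 1 complete bar with 17 left over.

1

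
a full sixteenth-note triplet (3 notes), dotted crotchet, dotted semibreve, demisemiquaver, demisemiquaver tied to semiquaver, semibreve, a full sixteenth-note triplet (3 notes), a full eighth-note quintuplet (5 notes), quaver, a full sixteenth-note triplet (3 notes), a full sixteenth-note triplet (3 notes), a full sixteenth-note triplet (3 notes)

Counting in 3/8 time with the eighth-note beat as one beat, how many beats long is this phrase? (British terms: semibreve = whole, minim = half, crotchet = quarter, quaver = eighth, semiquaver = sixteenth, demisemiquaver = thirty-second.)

One eighth-note beat = 4 thirty-second notes.
Convert each value to thirty-second notes: a full sixteenth-note triplet (3 notes) (three triplet sixteenths span one eighth) = 4; dotted crotchet = 12; dotted semibreve = 48; demisemiquaver = 1; demisemiquaver tied to semiquaver (demisemiquaver + semiquaver) = 3; semibreve = 32; a full sixteenth-note triplet (3 notes) (three triplet sixteenths span one eighth) = 4; a full eighth-note quintuplet (5 notes) (five quintuplet eighths span one half) = 16; quaver = 4; a full sixteenth-note triplet (3 notes) (three triplet sixteenths span one eighth) = 4; a full sixteenth-note triplet (3 notes) (three triplet sixteenths span one eighth) = 4; a full sixteenth-note triplet (3 notes) (three triplet sixteenths span one eighth) = 4.
Altogether 4 + 12 + 48 + 1 + 3 + 32 + 4 + 16 + 4 + 4 + 4 + 4 = 136.
136 ÷ 4 = 34 beats.

34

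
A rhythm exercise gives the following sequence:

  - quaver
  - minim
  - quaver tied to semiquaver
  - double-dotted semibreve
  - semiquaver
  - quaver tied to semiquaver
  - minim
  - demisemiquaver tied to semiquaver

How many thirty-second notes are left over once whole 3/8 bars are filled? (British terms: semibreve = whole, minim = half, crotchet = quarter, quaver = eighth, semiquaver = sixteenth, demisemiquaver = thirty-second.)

1

One bar of 3/8 = 12 thirty-second notes.
Convert each value to thirty-second notes: quaver = 4; minim = 16; quaver tied to semiquaver (quaver + semiquaver) = 6; double-dotted semibreve = 56; semiquaver = 2; quaver tied to semiquaver (quaver + semiquaver) = 6; minim = 16; demisemiquaver tied to semiquaver (demisemiquaver + semiquaver) = 3.
Sum: 4 + 16 + 6 + 56 + 2 + 6 + 16 + 3 = 109.
109 ÷ 12 = 9 complete bars with 1 thirty-second note remaining.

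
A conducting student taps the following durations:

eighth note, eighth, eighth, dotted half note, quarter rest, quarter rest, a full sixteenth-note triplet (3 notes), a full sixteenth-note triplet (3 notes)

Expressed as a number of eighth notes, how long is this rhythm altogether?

Each duration in eighth notes: eighth note = 1; eighth = 1; eighth = 1; dotted half note = 6; quarter rest = 2; quarter rest = 2; a full sixteenth-note triplet (3 notes) (three triplet sixteenths span one eighth) = 1; a full sixteenth-note triplet (3 notes) (three triplet sixteenths span one eighth) = 1.
Total: 1 + 1 + 1 + 6 + 2 + 2 + 1 + 1 = 15 eighth notes.

15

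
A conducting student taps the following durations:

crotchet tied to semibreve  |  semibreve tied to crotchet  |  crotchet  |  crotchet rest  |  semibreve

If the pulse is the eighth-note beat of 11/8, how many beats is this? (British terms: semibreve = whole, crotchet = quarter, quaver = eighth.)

32

One eighth-note beat = 2 sixteenth notes.
Working in sixteenth notes: crotchet tied to semibreve (crotchet + semibreve) = 20; semibreve tied to crotchet (semibreve + crotchet) = 20; crotchet = 4; crotchet rest = 4; semibreve = 16.
Altogether 20 + 20 + 4 + 4 + 16 = 64.
64 ÷ 2 = 32 beats.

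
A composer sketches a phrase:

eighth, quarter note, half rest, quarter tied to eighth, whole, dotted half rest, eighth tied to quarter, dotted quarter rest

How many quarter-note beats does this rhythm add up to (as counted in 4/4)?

15

One quarter-note beat = 2 eighth notes.
Convert each value to eighth notes: eighth = 1; quarter note = 2; half rest = 4; quarter tied to eighth (quarter + eighth) = 3; whole = 8; dotted half rest = 6; eighth tied to quarter (eighth + quarter) = 3; dotted quarter rest = 3.
Sum: 1 + 2 + 4 + 3 + 8 + 6 + 3 + 3 = 30.
30 ÷ 2 = 15 beats.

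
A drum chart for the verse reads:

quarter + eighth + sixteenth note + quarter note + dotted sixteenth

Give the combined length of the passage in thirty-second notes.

In thirty-second notes: quarter = 8; eighth = 4; sixteenth note = 2; quarter note = 8; dotted sixteenth = 3.
Altogether 8 + 4 + 2 + 8 + 3 = 25 thirty-second notes.

25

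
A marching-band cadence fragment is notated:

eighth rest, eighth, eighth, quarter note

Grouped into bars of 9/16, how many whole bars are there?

One bar of 9/16 = 9 sixteenth notes.
Working in sixteenth notes: eighth rest = 2; eighth = 2; eighth = 2; quarter note = 4.
Sum: 2 + 2 + 2 + 4 = 10.
10 ÷ 9 = 1 complete bar with 1 left over.

1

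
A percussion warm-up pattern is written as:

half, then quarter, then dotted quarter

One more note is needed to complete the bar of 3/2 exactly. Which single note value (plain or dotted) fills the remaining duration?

The bar of 3/2 = 12 eighth notes.
Each duration in eighth notes: half = 4; quarter = 2; dotted quarter = 3.
Sum: 4 + 2 + 3 = 9.
Remaining: 12 − 9 = 3 eighth notes, which is a dotted quarter note.

dotted quarter note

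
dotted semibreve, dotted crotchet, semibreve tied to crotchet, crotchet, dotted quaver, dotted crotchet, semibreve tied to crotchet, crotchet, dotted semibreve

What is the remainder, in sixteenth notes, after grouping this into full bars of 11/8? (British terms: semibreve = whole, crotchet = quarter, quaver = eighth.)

1

One bar of 11/8 = 22 sixteenth notes.
Each duration in sixteenth notes: dotted semibreve = 24; dotted crotchet = 6; semibreve tied to crotchet (semibreve + crotchet) = 20; crotchet = 4; dotted quaver = 3; dotted crotchet = 6; semibreve tied to crotchet (semibreve + crotchet) = 20; crotchet = 4; dotted semibreve = 24.
Sum: 24 + 6 + 20 + 4 + 3 + 6 + 20 + 4 + 24 = 111.
111 ÷ 22 = 5 complete bars with 1 sixteenth note remaining.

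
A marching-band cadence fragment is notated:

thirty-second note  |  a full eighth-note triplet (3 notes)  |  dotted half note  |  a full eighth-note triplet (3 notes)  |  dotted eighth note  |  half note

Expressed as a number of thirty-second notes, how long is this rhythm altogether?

63

Convert each value to thirty-second notes: thirty-second note = 1; a full eighth-note triplet (3 notes) (three triplet eighths span one quarter) = 8; dotted half note = 24; a full eighth-note triplet (3 notes) (three triplet eighths span one quarter) = 8; dotted eighth note = 6; half note = 16.
Total: 1 + 8 + 24 + 8 + 6 + 16 = 63 thirty-second notes.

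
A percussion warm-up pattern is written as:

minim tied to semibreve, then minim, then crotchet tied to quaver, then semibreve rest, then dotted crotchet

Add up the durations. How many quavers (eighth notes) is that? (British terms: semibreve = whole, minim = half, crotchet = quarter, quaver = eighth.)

Working in eighth notes: minim tied to semibreve (minim + semibreve) = 12; minim = 4; crotchet tied to quaver (crotchet + quaver) = 3; semibreve rest = 8; dotted crotchet = 3.
Sum: 12 + 4 + 3 + 8 + 3 = 30 eighth notes.

30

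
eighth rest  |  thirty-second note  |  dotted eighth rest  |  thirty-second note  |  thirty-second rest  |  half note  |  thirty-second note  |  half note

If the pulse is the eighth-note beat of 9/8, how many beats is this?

11.5

One eighth-note beat = 4 thirty-second notes.
Express everything in thirty-second notes: eighth rest = 4; thirty-second note = 1; dotted eighth rest = 6; thirty-second note = 1; thirty-second rest = 1; half note = 16; thirty-second note = 1; half note = 16.
Sum: 4 + 1 + 6 + 1 + 1 + 16 + 1 + 16 = 46.
46 ÷ 4 = 11.5 beats.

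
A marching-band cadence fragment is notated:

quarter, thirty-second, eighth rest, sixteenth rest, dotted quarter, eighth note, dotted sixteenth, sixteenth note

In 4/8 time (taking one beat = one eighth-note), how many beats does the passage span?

One eighth-note beat = 4 thirty-second notes.
In thirty-second notes: quarter = 8; thirty-second = 1; eighth rest = 4; sixteenth rest = 2; dotted quarter = 12; eighth note = 4; dotted sixteenth = 3; sixteenth note = 2.
Sum: 8 + 1 + 4 + 2 + 12 + 4 + 3 + 2 = 36.
36 ÷ 4 = 9 beats.

9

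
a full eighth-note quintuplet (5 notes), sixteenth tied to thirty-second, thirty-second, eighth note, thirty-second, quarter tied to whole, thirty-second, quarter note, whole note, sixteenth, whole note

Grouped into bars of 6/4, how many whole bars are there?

One bar of 6/4 = 48 thirty-second notes.
Each duration in thirty-second notes: a full eighth-note quintuplet (5 notes) (five quintuplet eighths span one half) = 16; sixteenth tied to thirty-second (sixteenth + thirty-second) = 3; thirty-second = 1; eighth note = 4; thirty-second = 1; quarter tied to whole (quarter + whole) = 40; thirty-second = 1; quarter note = 8; whole note = 32; sixteenth = 2; whole note = 32.
Adding: 16 + 3 + 1 + 4 + 1 + 40 + 1 + 8 + 32 + 2 + 32 = 140.
140 ÷ 48 = 2 complete bars with 44 left over.

2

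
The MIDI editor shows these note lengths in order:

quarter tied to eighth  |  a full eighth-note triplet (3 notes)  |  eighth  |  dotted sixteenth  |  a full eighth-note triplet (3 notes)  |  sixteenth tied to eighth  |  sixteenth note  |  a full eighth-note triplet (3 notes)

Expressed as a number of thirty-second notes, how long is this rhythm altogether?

51

Express everything in thirty-second notes: quarter tied to eighth (quarter + eighth) = 12; a full eighth-note triplet (3 notes) (three triplet eighths span one quarter) = 8; eighth = 4; dotted sixteenth = 3; a full eighth-note triplet (3 notes) (three triplet eighths span one quarter) = 8; sixteenth tied to eighth (sixteenth + eighth) = 6; sixteenth note = 2; a full eighth-note triplet (3 notes) (three triplet eighths span one quarter) = 8.
Sum: 12 + 8 + 4 + 3 + 8 + 6 + 2 + 8 = 51 thirty-second notes.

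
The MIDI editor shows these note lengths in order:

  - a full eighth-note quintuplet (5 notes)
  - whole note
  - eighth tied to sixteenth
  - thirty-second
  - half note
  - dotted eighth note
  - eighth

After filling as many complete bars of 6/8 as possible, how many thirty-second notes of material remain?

9

One bar of 6/8 = 24 thirty-second notes.
Express everything in thirty-second notes: a full eighth-note quintuplet (5 notes) (five quintuplet eighths span one half) = 16; whole note = 32; eighth tied to sixteenth (eighth + sixteenth) = 6; thirty-second = 1; half note = 16; dotted eighth note = 6; eighth = 4.
Altogether 16 + 32 + 6 + 1 + 16 + 6 + 4 = 81.
81 ÷ 24 = 3 complete bars with 9 thirty-second notes remaining.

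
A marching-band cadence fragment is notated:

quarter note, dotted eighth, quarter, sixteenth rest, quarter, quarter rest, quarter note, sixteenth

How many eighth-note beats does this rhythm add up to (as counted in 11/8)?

12.5

One eighth-note beat = 2 sixteenth notes.
Express everything in sixteenth notes: quarter note = 4; dotted eighth = 3; quarter = 4; sixteenth rest = 1; quarter = 4; quarter rest = 4; quarter note = 4; sixteenth = 1.
Sum: 4 + 3 + 4 + 1 + 4 + 4 + 4 + 1 = 25.
25 ÷ 2 = 12.5 beats.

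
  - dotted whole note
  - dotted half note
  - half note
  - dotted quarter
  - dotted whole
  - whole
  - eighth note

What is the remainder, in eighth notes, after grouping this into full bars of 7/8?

One bar of 7/8 = 7 eighth notes.
Working in eighth notes: dotted whole note = 12; dotted half note = 6; half note = 4; dotted quarter = 3; dotted whole = 12; whole = 8; eighth note = 1.
Total: 12 + 6 + 4 + 3 + 12 + 8 + 1 = 46.
46 ÷ 7 = 6 complete bars with 4 eighth notes remaining.

4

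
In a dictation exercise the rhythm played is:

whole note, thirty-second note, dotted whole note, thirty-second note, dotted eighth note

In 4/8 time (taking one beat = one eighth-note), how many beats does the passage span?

22

One eighth-note beat = 4 thirty-second notes.
Each duration in thirty-second notes: whole note = 32; thirty-second note = 1; dotted whole note = 48; thirty-second note = 1; dotted eighth note = 6.
Total: 32 + 1 + 48 + 1 + 6 = 88.
88 ÷ 4 = 22 beats.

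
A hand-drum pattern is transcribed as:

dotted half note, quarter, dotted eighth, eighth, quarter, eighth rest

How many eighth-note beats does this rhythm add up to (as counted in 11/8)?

One eighth-note beat = 2 sixteenth notes.
Each duration in sixteenth notes: dotted half note = 12; quarter = 4; dotted eighth = 3; eighth = 2; quarter = 4; eighth rest = 2.
Adding: 12 + 4 + 3 + 2 + 4 + 2 = 27.
27 ÷ 2 = 13.5 beats.

13.5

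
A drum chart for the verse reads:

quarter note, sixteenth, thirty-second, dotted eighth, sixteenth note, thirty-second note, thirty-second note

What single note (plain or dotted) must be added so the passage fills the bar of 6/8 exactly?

The bar of 6/8 = 24 thirty-second notes.
Working in thirty-second notes: quarter note = 8; sixteenth = 2; thirty-second = 1; dotted eighth = 6; sixteenth note = 2; thirty-second note = 1; thirty-second note = 1.
Adding: 8 + 2 + 1 + 6 + 2 + 1 + 1 = 21.
Remaining: 24 − 21 = 3 thirty-second notes, which is a dotted sixteenth note.

dotted sixteenth note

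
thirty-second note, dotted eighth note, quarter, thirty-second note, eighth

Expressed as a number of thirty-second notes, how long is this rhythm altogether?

Express everything in thirty-second notes: thirty-second note = 1; dotted eighth note = 6; quarter = 8; thirty-second note = 1; eighth = 4.
Sum: 1 + 6 + 8 + 1 + 4 = 20 thirty-second notes.

20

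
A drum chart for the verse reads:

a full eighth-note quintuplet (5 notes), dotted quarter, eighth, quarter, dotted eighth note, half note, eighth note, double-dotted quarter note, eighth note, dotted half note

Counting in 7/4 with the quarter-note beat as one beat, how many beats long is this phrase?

13.5

One quarter-note beat = 4 sixteenth notes.
Working in sixteenth notes: a full eighth-note quintuplet (5 notes) (five quintuplet eighths span one half) = 8; dotted quarter = 6; eighth = 2; quarter = 4; dotted eighth note = 3; half note = 8; eighth note = 2; double-dotted quarter note = 7; eighth note = 2; dotted half note = 12.
Sum: 8 + 6 + 2 + 4 + 3 + 8 + 2 + 7 + 2 + 12 = 54.
54 ÷ 4 = 13.5 beats.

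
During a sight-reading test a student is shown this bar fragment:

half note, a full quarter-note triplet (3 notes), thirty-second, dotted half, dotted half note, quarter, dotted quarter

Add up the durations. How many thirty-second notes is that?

Each duration in thirty-second notes: half note = 16; a full quarter-note triplet (3 notes) (three triplet quarters span one half) = 16; thirty-second = 1; dotted half = 24; dotted half note = 24; quarter = 8; dotted quarter = 12.
Altogether 16 + 16 + 1 + 24 + 24 + 8 + 12 = 101 thirty-second notes.

101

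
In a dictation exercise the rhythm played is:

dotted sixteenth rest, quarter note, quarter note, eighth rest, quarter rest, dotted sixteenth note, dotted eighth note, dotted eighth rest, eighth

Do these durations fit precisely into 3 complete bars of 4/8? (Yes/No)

One bar of 4/8 = 16 thirty-second notes, so 3 bars = 48.
Each duration in thirty-second notes: dotted sixteenth rest = 3; quarter note = 8; quarter note = 8; eighth rest = 4; quarter rest = 8; dotted sixteenth note = 3; dotted eighth note = 6; dotted eighth rest = 6; eighth = 4.
Altogether 3 + 8 + 8 + 4 + 8 + 3 + 6 + 6 + 4 = 50.
50 exceeds 48, so the answer is No.

No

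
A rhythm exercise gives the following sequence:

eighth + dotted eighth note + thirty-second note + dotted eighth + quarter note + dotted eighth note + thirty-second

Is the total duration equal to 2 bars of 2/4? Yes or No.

One bar of 2/4 = 16 thirty-second notes, so 2 bars = 32.
Working in thirty-second notes: eighth = 4; dotted eighth note = 6; thirty-second note = 1; dotted eighth = 6; quarter note = 8; dotted eighth note = 6; thirty-second = 1.
Adding: 4 + 6 + 1 + 6 + 8 + 6 + 1 = 32.
32 equals 32, so the answer is Yes.

Yes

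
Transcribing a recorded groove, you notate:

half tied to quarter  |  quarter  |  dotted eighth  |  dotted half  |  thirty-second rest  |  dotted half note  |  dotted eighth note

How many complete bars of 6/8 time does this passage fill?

3

One bar of 6/8 = 24 thirty-second notes.
Express everything in thirty-second notes: half tied to quarter (half + quarter) = 24; quarter = 8; dotted eighth = 6; dotted half = 24; thirty-second rest = 1; dotted half note = 24; dotted eighth note = 6.
Altogether 24 + 8 + 6 + 24 + 1 + 24 + 6 = 93.
93 ÷ 24 = 3 complete bars with 21 left over.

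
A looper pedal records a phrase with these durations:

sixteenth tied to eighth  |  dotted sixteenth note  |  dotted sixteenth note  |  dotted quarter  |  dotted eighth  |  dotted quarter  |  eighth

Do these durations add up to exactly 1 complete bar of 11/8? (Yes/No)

One bar of 11/8 = 44 thirty-second notes.
Each duration in thirty-second notes: sixteenth tied to eighth (sixteenth + eighth) = 6; dotted sixteenth note = 3; dotted sixteenth note = 3; dotted quarter = 12; dotted eighth = 6; dotted quarter = 12; eighth = 4.
Adding: 6 + 3 + 3 + 12 + 6 + 12 + 4 = 46.
46 exceeds 44, so the answer is No.

No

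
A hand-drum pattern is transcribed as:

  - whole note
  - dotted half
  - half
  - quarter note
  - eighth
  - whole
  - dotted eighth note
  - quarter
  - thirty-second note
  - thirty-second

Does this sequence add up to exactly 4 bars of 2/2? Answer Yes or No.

One bar of 2/2 = 32 thirty-second notes, so 4 bars = 128.
In thirty-second notes: whole note = 32; dotted half = 24; half = 16; quarter note = 8; eighth = 4; whole = 32; dotted eighth note = 6; quarter = 8; thirty-second note = 1; thirty-second = 1.
Total: 32 + 24 + 16 + 8 + 4 + 32 + 6 + 8 + 1 + 1 = 132.
132 exceeds 128, so the answer is No.

No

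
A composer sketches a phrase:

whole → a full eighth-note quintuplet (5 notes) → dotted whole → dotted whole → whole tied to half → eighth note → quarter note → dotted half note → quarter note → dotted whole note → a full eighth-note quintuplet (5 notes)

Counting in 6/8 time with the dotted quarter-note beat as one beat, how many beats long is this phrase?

25

One dotted quarter-note beat = 3 eighth notes.
In eighth notes: whole = 8; a full eighth-note quintuplet (5 notes) (five quintuplet eighths span one half) = 4; dotted whole = 12; dotted whole = 12; whole tied to half (whole + half) = 12; eighth note = 1; quarter note = 2; dotted half note = 6; quarter note = 2; dotted whole note = 12; a full eighth-note quintuplet (5 notes) (five quintuplet eighths span one half) = 4.
Adding: 8 + 4 + 12 + 12 + 12 + 1 + 2 + 6 + 2 + 12 + 4 = 75.
75 ÷ 3 = 25 beats.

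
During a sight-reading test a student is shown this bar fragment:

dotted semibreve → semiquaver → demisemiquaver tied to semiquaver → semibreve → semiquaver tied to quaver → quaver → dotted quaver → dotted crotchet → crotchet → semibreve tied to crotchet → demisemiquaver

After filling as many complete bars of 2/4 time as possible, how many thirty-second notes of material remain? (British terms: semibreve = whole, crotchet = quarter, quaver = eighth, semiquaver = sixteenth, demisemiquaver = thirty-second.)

2

One bar of 2/4 = 16 thirty-second notes.
Convert each value to thirty-second notes: dotted semibreve = 48; semiquaver = 2; demisemiquaver tied to semiquaver (demisemiquaver + semiquaver) = 3; semibreve = 32; semiquaver tied to quaver (semiquaver + quaver) = 6; quaver = 4; dotted quaver = 6; dotted crotchet = 12; crotchet = 8; semibreve tied to crotchet (semibreve + crotchet) = 40; demisemiquaver = 1.
Sum: 48 + 2 + 3 + 32 + 6 + 4 + 6 + 12 + 8 + 40 + 1 = 162.
162 ÷ 16 = 10 complete bars with 2 thirty-second notes remaining.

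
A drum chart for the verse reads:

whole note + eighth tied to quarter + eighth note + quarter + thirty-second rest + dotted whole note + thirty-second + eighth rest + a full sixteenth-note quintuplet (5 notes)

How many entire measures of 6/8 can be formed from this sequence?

One bar of 6/8 = 24 thirty-second notes.
Express everything in thirty-second notes: whole note = 32; eighth tied to quarter (eighth + quarter) = 12; eighth note = 4; quarter = 8; thirty-second rest = 1; dotted whole note = 48; thirty-second = 1; eighth rest = 4; a full sixteenth-note quintuplet (5 notes) (five quintuplet sixteenths span one quarter) = 8.
Total: 32 + 12 + 4 + 8 + 1 + 48 + 1 + 4 + 8 = 118.
118 ÷ 24 = 4 complete bars with 22 left over.

4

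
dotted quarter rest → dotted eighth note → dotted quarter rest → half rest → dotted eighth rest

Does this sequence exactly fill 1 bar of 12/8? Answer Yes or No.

One bar of 12/8 = 24 sixteenth notes.
Convert each value to sixteenth notes: dotted quarter rest = 6; dotted eighth note = 3; dotted quarter rest = 6; half rest = 8; dotted eighth rest = 3.
Adding: 6 + 3 + 6 + 8 + 3 = 26.
26 exceeds 24, so the answer is No.

No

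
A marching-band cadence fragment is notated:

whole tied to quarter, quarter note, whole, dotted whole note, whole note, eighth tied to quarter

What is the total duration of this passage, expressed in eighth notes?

Convert each value to eighth notes: whole tied to quarter (whole + quarter) = 10; quarter note = 2; whole = 8; dotted whole note = 12; whole note = 8; eighth tied to quarter (eighth + quarter) = 3.
Adding: 10 + 2 + 8 + 12 + 8 + 3 = 43 eighth notes.

43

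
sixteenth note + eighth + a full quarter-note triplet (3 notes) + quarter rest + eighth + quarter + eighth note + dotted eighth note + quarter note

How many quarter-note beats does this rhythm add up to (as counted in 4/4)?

7.5

One quarter-note beat = 4 sixteenth notes.
Express everything in sixteenth notes: sixteenth note = 1; eighth = 2; a full quarter-note triplet (3 notes) (three triplet quarters span one half) = 8; quarter rest = 4; eighth = 2; quarter = 4; eighth note = 2; dotted eighth note = 3; quarter note = 4.
Altogether 1 + 2 + 8 + 4 + 2 + 4 + 2 + 3 + 4 = 30.
30 ÷ 4 = 7.5 beats.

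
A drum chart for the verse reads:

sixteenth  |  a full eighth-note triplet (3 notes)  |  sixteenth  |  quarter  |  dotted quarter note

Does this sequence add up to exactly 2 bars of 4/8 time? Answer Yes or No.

One bar of 4/8 = 8 sixteenth notes, so 2 bars = 16.
Each duration in sixteenth notes: sixteenth = 1; a full eighth-note triplet (3 notes) (three triplet eighths span one quarter) = 4; sixteenth = 1; quarter = 4; dotted quarter note = 6.
Altogether 1 + 4 + 1 + 4 + 6 = 16.
16 equals 16, so the answer is Yes.

Yes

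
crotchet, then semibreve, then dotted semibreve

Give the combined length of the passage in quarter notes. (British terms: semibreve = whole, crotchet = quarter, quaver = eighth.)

In quarter notes: crotchet = 1; semibreve = 4; dotted semibreve = 6.
Adding: 1 + 4 + 6 = 11 quarter notes.

11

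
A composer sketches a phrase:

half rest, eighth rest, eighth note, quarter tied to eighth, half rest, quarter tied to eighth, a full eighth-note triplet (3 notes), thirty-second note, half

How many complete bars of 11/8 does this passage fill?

One bar of 11/8 = 44 thirty-second notes.
Each duration in thirty-second notes: half rest = 16; eighth rest = 4; eighth note = 4; quarter tied to eighth (quarter + eighth) = 12; half rest = 16; quarter tied to eighth (quarter + eighth) = 12; a full eighth-note triplet (3 notes) (three triplet eighths span one quarter) = 8; thirty-second note = 1; half = 16.
Total: 16 + 4 + 4 + 12 + 16 + 12 + 8 + 1 + 16 = 89.
89 ÷ 44 = 2 complete bars with 1 left over.

2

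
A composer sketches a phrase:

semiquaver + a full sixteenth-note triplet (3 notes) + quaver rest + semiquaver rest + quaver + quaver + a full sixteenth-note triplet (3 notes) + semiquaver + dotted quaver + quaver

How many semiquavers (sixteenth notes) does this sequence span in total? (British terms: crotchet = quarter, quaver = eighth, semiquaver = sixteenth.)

In sixteenth notes: semiquaver = 1; a full sixteenth-note triplet (3 notes) (three triplet sixteenths span one eighth) = 2; quaver rest = 2; semiquaver rest = 1; quaver = 2; quaver = 2; a full sixteenth-note triplet (3 notes) (three triplet sixteenths span one eighth) = 2; semiquaver = 1; dotted quaver = 3; quaver = 2.
Altogether 1 + 2 + 2 + 1 + 2 + 2 + 2 + 1 + 3 + 2 = 18 sixteenth notes.

18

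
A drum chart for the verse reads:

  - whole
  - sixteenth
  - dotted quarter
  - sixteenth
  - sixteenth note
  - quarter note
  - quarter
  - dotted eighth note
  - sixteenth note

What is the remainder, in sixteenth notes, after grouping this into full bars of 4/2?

5

One bar of 4/2 = 32 sixteenth notes.
In sixteenth notes: whole = 16; sixteenth = 1; dotted quarter = 6; sixteenth = 1; sixteenth note = 1; quarter note = 4; quarter = 4; dotted eighth note = 3; sixteenth note = 1.
Altogether 16 + 1 + 6 + 1 + 1 + 4 + 4 + 3 + 1 = 37.
37 ÷ 32 = 1 complete bar with 5 sixteenth notes remaining.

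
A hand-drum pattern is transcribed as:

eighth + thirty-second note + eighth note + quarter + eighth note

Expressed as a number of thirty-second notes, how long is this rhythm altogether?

21

Express everything in thirty-second notes: eighth = 4; thirty-second note = 1; eighth note = 4; quarter = 8; eighth note = 4.
Sum: 4 + 1 + 4 + 8 + 4 = 21 thirty-second notes.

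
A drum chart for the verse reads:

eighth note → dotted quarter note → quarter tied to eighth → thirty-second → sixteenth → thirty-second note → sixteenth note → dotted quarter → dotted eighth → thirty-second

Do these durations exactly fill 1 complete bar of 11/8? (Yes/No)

One bar of 11/8 = 44 thirty-second notes.
In thirty-second notes: eighth note = 4; dotted quarter note = 12; quarter tied to eighth (quarter + eighth) = 12; thirty-second = 1; sixteenth = 2; thirty-second note = 1; sixteenth note = 2; dotted quarter = 12; dotted eighth = 6; thirty-second = 1.
Total: 4 + 12 + 12 + 1 + 2 + 1 + 2 + 12 + 6 + 1 = 53.
53 exceeds 44, so the answer is No.

No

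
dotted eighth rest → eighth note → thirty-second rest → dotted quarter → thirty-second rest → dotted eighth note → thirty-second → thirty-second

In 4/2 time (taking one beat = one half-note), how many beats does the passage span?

2

One half-note beat = 16 thirty-second notes.
Working in thirty-second notes: dotted eighth rest = 6; eighth note = 4; thirty-second rest = 1; dotted quarter = 12; thirty-second rest = 1; dotted eighth note = 6; thirty-second = 1; thirty-second = 1.
Altogether 6 + 4 + 1 + 12 + 1 + 6 + 1 + 1 = 32.
32 ÷ 16 = 2 beats.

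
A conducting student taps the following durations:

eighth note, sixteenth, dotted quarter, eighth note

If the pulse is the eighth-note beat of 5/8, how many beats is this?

One eighth-note beat = 2 sixteenth notes.
Convert each value to sixteenth notes: eighth note = 2; sixteenth = 1; dotted quarter = 6; eighth note = 2.
Sum: 2 + 1 + 6 + 2 = 11.
11 ÷ 2 = 5.5 beats.

5.5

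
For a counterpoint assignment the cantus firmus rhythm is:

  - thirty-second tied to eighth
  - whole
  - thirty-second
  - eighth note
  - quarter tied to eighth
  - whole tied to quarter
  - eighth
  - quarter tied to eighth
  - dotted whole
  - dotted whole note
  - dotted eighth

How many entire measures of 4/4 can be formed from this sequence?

6

One bar of 4/4 = 32 thirty-second notes.
Convert each value to thirty-second notes: thirty-second tied to eighth (thirty-second + eighth) = 5; whole = 32; thirty-second = 1; eighth note = 4; quarter tied to eighth (quarter + eighth) = 12; whole tied to quarter (whole + quarter) = 40; eighth = 4; quarter tied to eighth (quarter + eighth) = 12; dotted whole = 48; dotted whole note = 48; dotted eighth = 6.
Sum: 5 + 32 + 1 + 4 + 12 + 40 + 4 + 12 + 48 + 48 + 6 = 212.
212 ÷ 32 = 6 complete bars with 20 left over.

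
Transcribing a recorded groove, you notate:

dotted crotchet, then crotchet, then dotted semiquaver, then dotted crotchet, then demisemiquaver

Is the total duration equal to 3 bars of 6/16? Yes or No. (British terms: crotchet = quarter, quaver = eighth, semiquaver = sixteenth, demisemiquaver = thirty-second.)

One bar of 6/16 = 12 thirty-second notes, so 3 bars = 36.
In thirty-second notes: dotted crotchet = 12; crotchet = 8; dotted semiquaver = 3; dotted crotchet = 12; demisemiquaver = 1.
Sum: 12 + 8 + 3 + 12 + 1 = 36.
36 equals 36, so the answer is Yes.

Yes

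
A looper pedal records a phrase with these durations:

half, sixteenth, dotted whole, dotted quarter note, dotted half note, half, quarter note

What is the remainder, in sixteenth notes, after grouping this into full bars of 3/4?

3

One bar of 3/4 = 12 sixteenth notes.
Each duration in sixteenth notes: half = 8; sixteenth = 1; dotted whole = 24; dotted quarter note = 6; dotted half note = 12; half = 8; quarter note = 4.
Total: 8 + 1 + 24 + 6 + 12 + 8 + 4 = 63.
63 ÷ 12 = 5 complete bars with 3 sixteenth notes remaining.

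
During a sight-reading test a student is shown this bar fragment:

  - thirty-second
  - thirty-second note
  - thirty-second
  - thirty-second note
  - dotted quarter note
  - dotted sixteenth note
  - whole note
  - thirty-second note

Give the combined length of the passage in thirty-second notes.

52

Working in thirty-second notes: thirty-second = 1; thirty-second note = 1; thirty-second = 1; thirty-second note = 1; dotted quarter note = 12; dotted sixteenth note = 3; whole note = 32; thirty-second note = 1.
Sum: 1 + 1 + 1 + 1 + 12 + 3 + 32 + 1 = 52 thirty-second notes.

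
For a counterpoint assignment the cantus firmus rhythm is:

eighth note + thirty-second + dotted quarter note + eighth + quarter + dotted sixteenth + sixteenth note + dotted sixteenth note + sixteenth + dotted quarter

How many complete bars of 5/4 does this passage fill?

1

One bar of 5/4 = 40 thirty-second notes.
Each duration in thirty-second notes: eighth note = 4; thirty-second = 1; dotted quarter note = 12; eighth = 4; quarter = 8; dotted sixteenth = 3; sixteenth note = 2; dotted sixteenth note = 3; sixteenth = 2; dotted quarter = 12.
Adding: 4 + 1 + 12 + 4 + 8 + 3 + 2 + 3 + 2 + 12 = 51.
51 ÷ 40 = 1 complete bar with 11 left over.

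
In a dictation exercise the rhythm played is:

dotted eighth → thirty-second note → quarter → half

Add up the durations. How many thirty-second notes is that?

31

Convert each value to thirty-second notes: dotted eighth = 6; thirty-second note = 1; quarter = 8; half = 16.
Adding: 6 + 1 + 8 + 16 = 31 thirty-second notes.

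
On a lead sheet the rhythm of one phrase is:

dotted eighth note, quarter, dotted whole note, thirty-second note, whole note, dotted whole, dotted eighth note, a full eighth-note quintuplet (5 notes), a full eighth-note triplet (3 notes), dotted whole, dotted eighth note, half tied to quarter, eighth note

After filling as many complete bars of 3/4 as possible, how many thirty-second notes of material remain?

One bar of 3/4 = 24 thirty-second notes.
Working in thirty-second notes: dotted eighth note = 6; quarter = 8; dotted whole note = 48; thirty-second note = 1; whole note = 32; dotted whole = 48; dotted eighth note = 6; a full eighth-note quintuplet (5 notes) (five quintuplet eighths span one half) = 16; a full eighth-note triplet (3 notes) (three triplet eighths span one quarter) = 8; dotted whole = 48; dotted eighth note = 6; half tied to quarter (half + quarter) = 24; eighth note = 4.
Sum: 6 + 8 + 48 + 1 + 32 + 48 + 6 + 16 + 8 + 48 + 6 + 24 + 4 = 255.
255 ÷ 24 = 10 complete bars with 15 thirty-second notes remaining.

15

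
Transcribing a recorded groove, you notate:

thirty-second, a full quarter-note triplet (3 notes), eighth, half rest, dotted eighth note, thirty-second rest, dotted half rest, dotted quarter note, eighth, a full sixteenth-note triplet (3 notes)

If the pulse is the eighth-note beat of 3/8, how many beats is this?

One eighth-note beat = 4 thirty-second notes.
In thirty-second notes: thirty-second = 1; a full quarter-note triplet (3 notes) (three triplet quarters span one half) = 16; eighth = 4; half rest = 16; dotted eighth note = 6; thirty-second rest = 1; dotted half rest = 24; dotted quarter note = 12; eighth = 4; a full sixteenth-note triplet (3 notes) (three triplet sixteenths span one eighth) = 4.
Altogether 1 + 16 + 4 + 16 + 6 + 1 + 24 + 12 + 4 + 4 = 88.
88 ÷ 4 = 22 beats.

22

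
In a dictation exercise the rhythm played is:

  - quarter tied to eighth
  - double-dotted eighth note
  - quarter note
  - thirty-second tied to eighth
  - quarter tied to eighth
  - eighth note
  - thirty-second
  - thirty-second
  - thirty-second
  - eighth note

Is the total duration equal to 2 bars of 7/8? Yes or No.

No

One bar of 7/8 = 28 thirty-second notes, so 2 bars = 56.
Express everything in thirty-second notes: quarter tied to eighth (quarter + eighth) = 12; double-dotted eighth note = 7; quarter note = 8; thirty-second tied to eighth (thirty-second + eighth) = 5; quarter tied to eighth (quarter + eighth) = 12; eighth note = 4; thirty-second = 1; thirty-second = 1; thirty-second = 1; eighth note = 4.
Altogether 12 + 7 + 8 + 5 + 12 + 4 + 1 + 1 + 1 + 4 = 55.
55 falls short of 56, so the answer is No.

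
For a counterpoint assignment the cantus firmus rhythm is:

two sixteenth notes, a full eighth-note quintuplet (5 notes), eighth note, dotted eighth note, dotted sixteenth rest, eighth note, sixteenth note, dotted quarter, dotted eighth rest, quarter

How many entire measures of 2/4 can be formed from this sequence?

4

One bar of 2/4 = 16 thirty-second notes.
Express everything in thirty-second notes: sixteenth note = 2; sixteenth note = 2; a full eighth-note quintuplet (5 notes) (five quintuplet eighths span one half) = 16; eighth note = 4; dotted eighth note = 6; dotted sixteenth rest = 3; eighth note = 4; sixteenth note = 2; dotted quarter = 12; dotted eighth rest = 6; quarter = 8.
Altogether 2 + 2 + 16 + 4 + 6 + 3 + 4 + 2 + 12 + 6 + 8 = 65.
65 ÷ 16 = 4 complete bars with 1 left over.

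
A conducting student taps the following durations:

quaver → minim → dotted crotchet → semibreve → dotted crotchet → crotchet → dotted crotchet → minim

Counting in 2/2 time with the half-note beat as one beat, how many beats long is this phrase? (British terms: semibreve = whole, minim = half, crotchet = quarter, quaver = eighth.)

One half-note beat = 4 eighth notes.
Convert each value to eighth notes: quaver = 1; minim = 4; dotted crotchet = 3; semibreve = 8; dotted crotchet = 3; crotchet = 2; dotted crotchet = 3; minim = 4.
Adding: 1 + 4 + 3 + 8 + 3 + 2 + 3 + 4 = 28.
28 ÷ 4 = 7 beats.

7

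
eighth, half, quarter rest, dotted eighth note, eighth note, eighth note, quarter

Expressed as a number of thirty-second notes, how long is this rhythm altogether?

Express everything in thirty-second notes: eighth = 4; half = 16; quarter rest = 8; dotted eighth note = 6; eighth note = 4; eighth note = 4; quarter = 8.
Altogether 4 + 16 + 8 + 6 + 4 + 4 + 8 = 50 thirty-second notes.

50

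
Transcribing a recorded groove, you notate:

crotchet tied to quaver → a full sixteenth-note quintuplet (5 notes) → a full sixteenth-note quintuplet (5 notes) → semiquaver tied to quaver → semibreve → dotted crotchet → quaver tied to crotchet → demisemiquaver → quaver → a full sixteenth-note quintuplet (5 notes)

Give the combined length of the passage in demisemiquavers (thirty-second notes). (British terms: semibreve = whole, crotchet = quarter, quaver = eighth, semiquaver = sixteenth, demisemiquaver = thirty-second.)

Working in thirty-second notes: crotchet tied to quaver (crotchet + quaver) = 12; a full sixteenth-note quintuplet (5 notes) (five quintuplet sixteenths span one quarter) = 8; a full sixteenth-note quintuplet (5 notes) (five quintuplet sixteenths span one quarter) = 8; semiquaver tied to quaver (semiquaver + quaver) = 6; semibreve = 32; dotted crotchet = 12; quaver tied to crotchet (quaver + crotchet) = 12; demisemiquaver = 1; quaver = 4; a full sixteenth-note quintuplet (5 notes) (five quintuplet sixteenths span one quarter) = 8.
Altogether 12 + 8 + 8 + 6 + 32 + 12 + 12 + 1 + 4 + 8 = 103 thirty-second notes.

103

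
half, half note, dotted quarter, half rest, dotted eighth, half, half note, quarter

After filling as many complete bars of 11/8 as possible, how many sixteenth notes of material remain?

One bar of 11/8 = 22 sixteenth notes.
In sixteenth notes: half = 8; half note = 8; dotted quarter = 6; half rest = 8; dotted eighth = 3; half = 8; half note = 8; quarter = 4.
Altogether 8 + 8 + 6 + 8 + 3 + 8 + 8 + 4 = 53.
53 ÷ 22 = 2 complete bars with 9 sixteenth notes remaining.

9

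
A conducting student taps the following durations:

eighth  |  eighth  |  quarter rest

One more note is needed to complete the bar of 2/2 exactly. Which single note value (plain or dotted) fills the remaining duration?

The bar of 2/2 = 8 eighth notes.
Working in eighth notes: eighth = 1; eighth = 1; quarter rest = 2.
Adding: 1 + 1 + 2 = 4.
Remaining: 8 − 4 = 4 eighth notes, which is a half note.

half note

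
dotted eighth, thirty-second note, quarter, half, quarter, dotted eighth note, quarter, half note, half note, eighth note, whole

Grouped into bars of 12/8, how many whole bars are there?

2

One bar of 12/8 = 48 thirty-second notes.
Working in thirty-second notes: dotted eighth = 6; thirty-second note = 1; quarter = 8; half = 16; quarter = 8; dotted eighth note = 6; quarter = 8; half note = 16; half note = 16; eighth note = 4; whole = 32.
Adding: 6 + 1 + 8 + 16 + 8 + 6 + 8 + 16 + 16 + 4 + 32 = 121.
121 ÷ 48 = 2 complete bars with 25 left over.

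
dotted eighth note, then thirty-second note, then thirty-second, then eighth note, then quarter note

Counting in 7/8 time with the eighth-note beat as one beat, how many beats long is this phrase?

5

One eighth-note beat = 4 thirty-second notes.
In thirty-second notes: dotted eighth note = 6; thirty-second note = 1; thirty-second = 1; eighth note = 4; quarter note = 8.
Total: 6 + 1 + 1 + 4 + 8 = 20.
20 ÷ 4 = 5 beats.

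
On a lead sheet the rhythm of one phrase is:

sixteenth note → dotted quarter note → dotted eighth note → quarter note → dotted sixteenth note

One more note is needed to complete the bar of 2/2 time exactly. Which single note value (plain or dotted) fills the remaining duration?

thirty-second note

The bar of 2/2 = 32 thirty-second notes.
In thirty-second notes: sixteenth note = 2; dotted quarter note = 12; dotted eighth note = 6; quarter note = 8; dotted sixteenth note = 3.
Altogether 2 + 12 + 6 + 8 + 3 = 31.
Remaining: 32 − 31 = 1 thirty-second note, which is a thirty-second note.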